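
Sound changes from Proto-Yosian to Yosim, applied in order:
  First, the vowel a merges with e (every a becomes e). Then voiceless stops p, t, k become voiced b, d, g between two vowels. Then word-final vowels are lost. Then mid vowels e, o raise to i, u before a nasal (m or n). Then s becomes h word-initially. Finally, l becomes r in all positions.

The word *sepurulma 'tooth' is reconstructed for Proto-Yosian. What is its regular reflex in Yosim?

hebururm

Yosim: *sepurulma
  sepurulma → sepurulme   [vowel merger]
  sepurulme → seburulme   [intervocalic voicing]
  seburulme → seburulm   [apocope]
  seburulm (rule 4 does not apply)
  seburulm → heburulm   [debuccalisation]
  heburulm → hebururm   [unconditioned shift]
  giving Yosim hebururm.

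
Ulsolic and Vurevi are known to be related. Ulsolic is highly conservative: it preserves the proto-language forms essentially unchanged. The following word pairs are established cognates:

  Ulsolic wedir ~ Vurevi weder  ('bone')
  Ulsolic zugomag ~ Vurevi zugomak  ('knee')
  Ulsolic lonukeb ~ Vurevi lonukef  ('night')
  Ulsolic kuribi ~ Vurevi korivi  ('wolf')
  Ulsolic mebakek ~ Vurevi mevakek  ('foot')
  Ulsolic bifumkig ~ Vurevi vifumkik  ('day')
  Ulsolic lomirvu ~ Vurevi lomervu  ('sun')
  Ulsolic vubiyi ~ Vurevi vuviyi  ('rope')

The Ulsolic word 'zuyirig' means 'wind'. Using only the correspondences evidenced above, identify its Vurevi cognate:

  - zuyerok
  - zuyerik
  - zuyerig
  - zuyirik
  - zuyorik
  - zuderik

wedir ~ weder, lomirvu ~ lomervu — Ulsolic i corresponds to Vurevi e after a consonant, before r.
zugomag ~ zugomak, bifumkig ~ vifumkik — Ulsolic g corresponds to Vurevi k word-finally.
Applying these to Ulsolic 'zuyirig':
  zuyirig → zuyerig   (i→e after a consonant, before r)
  zuyerig → zuyerik   (g→k word-finally)
So the Vurevi cognate is 'zuyerik'.

zuyerik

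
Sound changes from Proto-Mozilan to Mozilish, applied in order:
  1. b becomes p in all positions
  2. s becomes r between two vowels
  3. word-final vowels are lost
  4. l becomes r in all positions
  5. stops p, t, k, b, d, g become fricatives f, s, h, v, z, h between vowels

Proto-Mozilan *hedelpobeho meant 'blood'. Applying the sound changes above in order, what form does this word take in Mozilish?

Mozilish: start from *hedelpobeho.
  rule 1 (unconditioned shift): hedelpobeho → hedelpopeho
  rule 2: no change — hedelpopeho
  rule 3 (apocope): hedelpopeho → hedelpopeh
  rule 4 (unconditioned shift): hedelpopeh → hederpopeh
  rule 5 (intervocalic lenition): hederpopeh → hezerpofeh
  ⇒ Mozilish hezerpofeh

hezerpofeh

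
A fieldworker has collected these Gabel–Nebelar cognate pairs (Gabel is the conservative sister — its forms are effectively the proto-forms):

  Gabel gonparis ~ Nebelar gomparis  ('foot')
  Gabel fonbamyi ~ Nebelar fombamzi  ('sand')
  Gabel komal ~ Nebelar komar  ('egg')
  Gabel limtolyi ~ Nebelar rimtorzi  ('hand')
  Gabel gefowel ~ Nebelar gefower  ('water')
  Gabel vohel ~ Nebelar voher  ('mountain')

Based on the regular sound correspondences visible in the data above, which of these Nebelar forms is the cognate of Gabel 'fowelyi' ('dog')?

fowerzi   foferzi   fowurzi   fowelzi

limtolyi ~ rimtorzi — Gabel l corresponds to Nebelar r after a vowel, before a consonant other than r, m, n, p, b, f, v.
fonbamyi ~ fombamzi, limtolyi ~ rimtorzi — Gabel y corresponds to Nebelar z after a consonant, before a front vowel.
Applying these to Gabel 'fowelyi':
  fowelyi → foweryi   (l→r after a vowel, before a consonant other than r, m, n, p, b, f, v)
  foweryi → fowerzi   (y→z after a consonant, before a front vowel)
So the Nebelar cognate is 'fowerzi'.

fowerzi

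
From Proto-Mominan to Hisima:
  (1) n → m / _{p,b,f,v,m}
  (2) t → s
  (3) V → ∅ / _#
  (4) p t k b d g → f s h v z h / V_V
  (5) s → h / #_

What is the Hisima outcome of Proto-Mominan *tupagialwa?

hufahialw

Hisima: start from *tupagialwa.
  rule 1: no change — tupagialwa
  rule 2 (unconditioned shift): tupagialwa → supagialwa
  rule 3 (apocope): supagialwa → supagialw
  rule 4 (intervocalic lenition): supagialw → sufahialw
  rule 5 (debuccalisation): sufahialw → hufahialw
  ⇒ Hisima hufahialw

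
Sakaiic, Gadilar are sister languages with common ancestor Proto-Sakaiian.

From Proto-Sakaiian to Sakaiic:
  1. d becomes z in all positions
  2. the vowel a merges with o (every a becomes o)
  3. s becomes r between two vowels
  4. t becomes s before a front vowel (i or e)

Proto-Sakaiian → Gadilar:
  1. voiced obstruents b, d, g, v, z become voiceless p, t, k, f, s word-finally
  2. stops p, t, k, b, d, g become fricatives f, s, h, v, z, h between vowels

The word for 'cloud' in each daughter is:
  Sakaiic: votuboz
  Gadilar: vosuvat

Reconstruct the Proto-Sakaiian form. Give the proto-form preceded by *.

Position 7: Sakaiic has z, Gadilar has t. Taking the neighbouring segments as reconstructed: Sakaiic z could go back to *d or *z; Gadilar t could go back to *t or *d — the one source consistent with every daughter is *d.
Position 5: Sakaiic has b, Gadilar has v. Sakaiic preserves b here (none of its changes turn any other segment into b), so the proto-segment is *b.
Verify the candidate proto-form against each daughter:
Sakaiic: *votubad > votubaz > votuboz  (by unconditioned shift, vowel merger)
Gadilar: *votubad > votubat > vosuvat  (by final devoicing, intervocalic lenition)
Only *votubad yields all of Sakaiic votuboz, Gadilar vosuvat.

*votubad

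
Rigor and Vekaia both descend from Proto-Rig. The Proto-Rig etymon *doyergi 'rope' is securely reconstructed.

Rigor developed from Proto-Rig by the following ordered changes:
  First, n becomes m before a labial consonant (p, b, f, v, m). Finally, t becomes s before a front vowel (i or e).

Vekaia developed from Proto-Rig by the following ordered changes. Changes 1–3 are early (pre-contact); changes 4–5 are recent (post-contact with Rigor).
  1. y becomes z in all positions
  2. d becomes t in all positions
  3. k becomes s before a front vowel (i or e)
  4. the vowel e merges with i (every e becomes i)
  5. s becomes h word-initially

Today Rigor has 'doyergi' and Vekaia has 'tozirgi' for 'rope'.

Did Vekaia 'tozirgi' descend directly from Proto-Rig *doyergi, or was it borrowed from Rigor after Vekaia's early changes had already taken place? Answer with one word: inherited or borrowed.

If inherited, *doyergi would pass through all of Vekaia's changes:
Vekaia: *doyergi > dozergi > tozergi > tozirgi  (by unconditioned shift, unconditioned shift, vowel merger)
If borrowed from Rigor 'doyergi' after the early changes, it would undergo only the recent ones:
  rule 4 (vowel merger): doyergi → doyirgi
  rule 5 (debuccalisation): no change (doyirgi)
  ⇒ as a loan: doyirgi
Vekaia 'tozirgi' matches the inherited outcome exactly, so it is an inherited cognate, not a loan.

inherited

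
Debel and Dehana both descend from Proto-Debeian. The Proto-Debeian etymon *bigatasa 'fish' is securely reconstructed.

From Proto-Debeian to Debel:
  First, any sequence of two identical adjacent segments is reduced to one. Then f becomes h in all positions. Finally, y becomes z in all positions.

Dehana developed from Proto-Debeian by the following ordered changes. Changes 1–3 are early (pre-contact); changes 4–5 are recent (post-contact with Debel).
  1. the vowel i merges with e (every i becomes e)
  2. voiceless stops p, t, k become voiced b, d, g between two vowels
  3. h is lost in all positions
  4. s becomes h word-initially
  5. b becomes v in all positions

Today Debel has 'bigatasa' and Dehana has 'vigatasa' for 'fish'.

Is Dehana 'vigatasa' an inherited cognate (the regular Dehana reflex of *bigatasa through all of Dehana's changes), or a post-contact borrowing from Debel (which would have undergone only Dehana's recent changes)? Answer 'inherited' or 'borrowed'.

borrowed

If inherited, *bigatasa would pass through all of Dehana's changes:
Dehana: start from *bigatasa.
  rule 1 (vowel merger): bigatasa → begatasa
  rule 2 (intervocalic voicing): begatasa → begadasa
  rule 3: no change — begadasa
  rule 4: no change — begadasa
  rule 5 (unconditioned shift): begadasa → vegadasa
  ⇒ Dehana vegadasa
If borrowed from Debel 'bigatasa' after the early changes, it would undergo only the recent ones:
  rule 4 (debuccalisation): no change (bigatasa)
  rule 5 (unconditioned shift): bigatasa → vigatasa
  ⇒ as a loan: vigatasa
Dehana 'vigatasa' matches the loan outcome 'vigatasa', not the inherited 'vegadasa' — it skipped the early Dehana changes, so it was borrowed from Debel.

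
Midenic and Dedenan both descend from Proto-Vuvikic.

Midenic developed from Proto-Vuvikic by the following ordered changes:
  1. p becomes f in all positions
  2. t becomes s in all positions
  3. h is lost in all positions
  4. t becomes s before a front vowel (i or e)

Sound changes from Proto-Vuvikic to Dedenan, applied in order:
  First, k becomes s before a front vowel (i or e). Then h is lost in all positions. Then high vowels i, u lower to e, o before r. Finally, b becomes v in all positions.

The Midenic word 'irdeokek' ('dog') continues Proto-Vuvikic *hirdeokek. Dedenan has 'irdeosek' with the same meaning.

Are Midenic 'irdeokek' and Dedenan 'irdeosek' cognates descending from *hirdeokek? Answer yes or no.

no

Derive the expected Dedenan reflex of *hirdeokek:
Dedenan: *hirdeokek
  hirdeokek → hirdeosek   [palatalisation]
  hirdeosek → irdeosek   [h-loss]
  irdeosek → erdeosek   [pre-rhotic lowering]
  erdeosek (rule 4 does not apply)
  giving Dedenan erdeosek.
The regular Dedenan reflex would be 'erdeosek', but the attested form is 'irdeosek'. The correspondence is irregular, so they are not cognates (the Dedenan form has a different source).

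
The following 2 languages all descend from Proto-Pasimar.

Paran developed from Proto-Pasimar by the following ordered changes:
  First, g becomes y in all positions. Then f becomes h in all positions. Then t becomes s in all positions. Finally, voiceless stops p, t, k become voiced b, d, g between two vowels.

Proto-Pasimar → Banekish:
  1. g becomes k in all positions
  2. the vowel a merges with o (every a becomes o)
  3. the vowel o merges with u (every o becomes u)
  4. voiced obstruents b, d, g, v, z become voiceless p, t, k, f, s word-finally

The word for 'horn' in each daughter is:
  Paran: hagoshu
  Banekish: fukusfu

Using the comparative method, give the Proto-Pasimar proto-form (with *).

Position 3: Paran has g, Banekish has k. In Paran, g can only continue *k, so the proto-segment is *k.
Position 1: Paran has h, Banekish has f. Taking the neighbouring segments as reconstructed: Paran h could go back to *f or *h; Banekish f can only go back to *f — the one source consistent with every daughter is *f.
Position 2: Paran has a, Banekish has u. Paran preserves a here (none of its changes turn any other segment into a), so the proto-segment is *a.
Continuing position by position gives *fakosfu; check it forward:
Paran: *fakosfu
  fakosfu (rule 1 does not apply)
  fakosfu → hakoshu   [unconditioned shift]
  hakoshu (rule 3 does not apply)
  hakoshu → hagoshu   [intervocalic voicing]
  giving Paran hagoshu.
Banekish: *fakosfu
  fakosfu (rule 1 does not apply)
  fakosfu → fokosfu   [vowel merger]
  fokosfu → fukusfu   [vowel merger]
  fukusfu (rule 4 does not apply)
  giving Banekish fukusfu.
Only *fakosfu yields all of Paran hagoshu, Banekish fukusfu.

*fakosfu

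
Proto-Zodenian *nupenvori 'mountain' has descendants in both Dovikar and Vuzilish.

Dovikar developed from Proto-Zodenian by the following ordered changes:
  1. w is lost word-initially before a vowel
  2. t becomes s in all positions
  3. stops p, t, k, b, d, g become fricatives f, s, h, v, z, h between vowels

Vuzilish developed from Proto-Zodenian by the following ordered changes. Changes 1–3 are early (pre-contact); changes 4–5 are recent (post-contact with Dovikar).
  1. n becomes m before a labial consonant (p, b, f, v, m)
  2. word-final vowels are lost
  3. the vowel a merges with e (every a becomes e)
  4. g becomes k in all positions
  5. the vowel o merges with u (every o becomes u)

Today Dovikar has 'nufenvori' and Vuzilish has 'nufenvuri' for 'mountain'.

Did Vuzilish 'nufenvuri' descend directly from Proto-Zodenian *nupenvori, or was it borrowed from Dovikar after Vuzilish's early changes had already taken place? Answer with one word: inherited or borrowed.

If inherited, *nupenvori would pass through all of Vuzilish's changes:
Vuzilish: *nupenvori
  nupenvori → nupemvori   [nasal place assimilation]
  nupemvori → nupemvor   [apocope]
  nupemvor (rule 3 does not apply)
  nupemvor (rule 4 does not apply)
  nupemvor → nupemvur   [vowel merger]
  giving Vuzilish nupemvur.
If borrowed from Dovikar 'nufenvori' after the early changes, it would undergo only the recent ones:
  rule 4 (unconditioned shift): no change (nufenvori)
  rule 5 (vowel merger): nufenvori → nufenvuri
  ⇒ as a loan: nufenvuri
Vuzilish 'nufenvuri' matches the loan outcome 'nufenvuri', not the inherited 'nupemvur' — it skipped the early Vuzilish changes, so it was borrowed from Dovikar.

borrowed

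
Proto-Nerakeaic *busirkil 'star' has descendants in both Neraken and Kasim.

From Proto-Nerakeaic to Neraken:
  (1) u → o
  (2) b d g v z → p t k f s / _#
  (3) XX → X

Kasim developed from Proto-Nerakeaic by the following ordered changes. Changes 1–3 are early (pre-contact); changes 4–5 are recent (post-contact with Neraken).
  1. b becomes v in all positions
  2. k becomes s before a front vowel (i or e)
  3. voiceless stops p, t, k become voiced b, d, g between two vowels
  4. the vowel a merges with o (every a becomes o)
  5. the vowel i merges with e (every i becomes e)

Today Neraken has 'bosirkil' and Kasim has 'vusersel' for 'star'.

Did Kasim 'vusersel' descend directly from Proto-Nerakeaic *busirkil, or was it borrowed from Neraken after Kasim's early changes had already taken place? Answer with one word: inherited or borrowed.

If inherited, *busirkil would pass through all of Kasim's changes:
Kasim: *busirkil
  busirkil → vusirkil   [unconditioned shift]
  vusirkil → vusirsil   [palatalisation]
  vusirsil (rule 3 does not apply)
  vusirsil (rule 4 does not apply)
  vusirsil → vusersel   [vowel merger]
  giving Kasim vusersel.
If borrowed from Neraken 'bosirkil' after the early changes, it would undergo only the recent ones:
  rule 4 (vowel merger): no change (bosirkil)
  rule 5 (vowel merger): bosirkil → boserkel
  ⇒ as a loan: boserkel
Kasim 'vusersel' matches the inherited outcome exactly, so it is an inherited cognate, not a loan.

inherited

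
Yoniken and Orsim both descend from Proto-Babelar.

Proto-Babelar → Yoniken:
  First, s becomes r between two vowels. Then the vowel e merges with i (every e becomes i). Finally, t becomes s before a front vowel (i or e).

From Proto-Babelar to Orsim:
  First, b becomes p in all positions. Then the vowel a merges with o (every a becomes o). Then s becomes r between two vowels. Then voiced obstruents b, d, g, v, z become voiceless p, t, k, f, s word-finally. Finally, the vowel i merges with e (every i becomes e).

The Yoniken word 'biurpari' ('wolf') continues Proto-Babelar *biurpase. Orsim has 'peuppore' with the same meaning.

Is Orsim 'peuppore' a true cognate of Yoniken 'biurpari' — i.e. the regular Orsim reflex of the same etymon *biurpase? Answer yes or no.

Derive the expected Orsim reflex of *biurpase:
Orsim: *biurpase > piurpase > piurpose > piurpore > peurpore  (by unconditioned shift, vowel merger, rhotacism, vowel merger)
The regular Orsim reflex would be 'peurpore', but the attested form is 'peuppore'. The correspondence is irregular, so they are not cognates (the Orsim form has a different source).

no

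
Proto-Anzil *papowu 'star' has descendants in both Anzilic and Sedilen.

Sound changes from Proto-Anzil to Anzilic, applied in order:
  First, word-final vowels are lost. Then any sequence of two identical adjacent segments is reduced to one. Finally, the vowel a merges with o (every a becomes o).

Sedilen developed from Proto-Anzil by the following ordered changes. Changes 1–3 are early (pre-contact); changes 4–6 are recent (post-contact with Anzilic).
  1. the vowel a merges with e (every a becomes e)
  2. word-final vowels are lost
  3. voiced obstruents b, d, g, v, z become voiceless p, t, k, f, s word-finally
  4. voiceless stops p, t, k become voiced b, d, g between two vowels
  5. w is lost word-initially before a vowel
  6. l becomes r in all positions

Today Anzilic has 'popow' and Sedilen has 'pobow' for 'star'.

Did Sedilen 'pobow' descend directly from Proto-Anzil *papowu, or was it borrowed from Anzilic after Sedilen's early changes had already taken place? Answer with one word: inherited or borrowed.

If inherited, *papowu would pass through all of Sedilen's changes:
Sedilen: *papowu > pepowu > pepow > pebow  (by vowel merger, apocope, intervocalic voicing)
If borrowed from Anzilic 'popow' after the early changes, it would undergo only the recent ones:
  rule 4 (intervocalic voicing): popow → pobow
  rule 5 (glide loss): no change (pobow)
  rule 6 (unconditioned shift): no change (pobow)
  ⇒ as a loan: pobow
Sedilen 'pobow' matches the loan outcome 'pobow', not the inherited 'pebow' — it skipped the early Sedilen changes, so it was borrowed from Anzilic.

borrowed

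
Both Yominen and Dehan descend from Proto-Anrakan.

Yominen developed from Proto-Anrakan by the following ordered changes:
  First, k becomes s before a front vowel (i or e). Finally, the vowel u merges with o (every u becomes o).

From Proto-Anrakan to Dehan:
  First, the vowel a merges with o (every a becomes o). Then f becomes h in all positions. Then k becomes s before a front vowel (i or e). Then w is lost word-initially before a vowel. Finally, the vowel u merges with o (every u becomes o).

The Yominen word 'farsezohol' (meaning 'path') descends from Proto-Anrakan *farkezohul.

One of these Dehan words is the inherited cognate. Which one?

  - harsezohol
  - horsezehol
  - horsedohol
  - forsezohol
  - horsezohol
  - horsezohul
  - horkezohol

Dehan: *farkezohul
  farkezohul → forkezohul   [vowel merger]
  forkezohul → horkezohul   [unconditioned shift]
  horkezohul → horsezohul   [palatalisation]
  horsezohul (rule 4 does not apply)
  horsezohul → horsezohol   [vowel merger]
  giving Dehan horsezohol.

horsezohol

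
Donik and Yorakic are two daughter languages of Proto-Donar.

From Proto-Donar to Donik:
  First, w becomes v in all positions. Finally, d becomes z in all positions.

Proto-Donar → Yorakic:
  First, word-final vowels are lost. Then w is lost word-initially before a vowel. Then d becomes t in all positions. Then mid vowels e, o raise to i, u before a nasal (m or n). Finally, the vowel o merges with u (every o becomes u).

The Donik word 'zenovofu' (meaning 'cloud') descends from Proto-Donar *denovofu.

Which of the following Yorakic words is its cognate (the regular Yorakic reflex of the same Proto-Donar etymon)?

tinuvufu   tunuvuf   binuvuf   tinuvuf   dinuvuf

tinuvuf

Yorakic: start from *denovofu.
  rule 1 (apocope): denovofu → denovof
  rule 2: no change — denovof
  rule 3 (unconditioned shift): denovof → tenovof
  rule 4 (pre-nasal raising): tenovof → tinovof
  rule 5 (vowel merger): tinovof → tinuvuf
  ⇒ Yorakic tinuvuf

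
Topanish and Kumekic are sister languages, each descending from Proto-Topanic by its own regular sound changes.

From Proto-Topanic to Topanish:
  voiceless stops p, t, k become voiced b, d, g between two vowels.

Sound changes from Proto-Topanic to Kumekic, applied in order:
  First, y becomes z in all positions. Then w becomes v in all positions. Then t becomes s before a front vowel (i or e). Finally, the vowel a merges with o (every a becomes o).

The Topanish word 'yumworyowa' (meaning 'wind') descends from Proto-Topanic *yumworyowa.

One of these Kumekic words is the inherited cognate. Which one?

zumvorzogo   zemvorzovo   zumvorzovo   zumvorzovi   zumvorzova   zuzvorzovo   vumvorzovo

zumvorzovo

Kumekic: start from *yumworyowa.
  rule 1 (unconditioned shift): yumworyowa → zumworzowa
  rule 2 (unconditioned shift): zumworzowa → zumvorzova
  rule 3: no change — zumvorzova
  rule 4 (vowel merger): zumvorzova → zumvorzovo
  ⇒ Kumekic zumvorzovo
Only 'zumvorzovo' matches the regular Kumekic development of *yumworyowa.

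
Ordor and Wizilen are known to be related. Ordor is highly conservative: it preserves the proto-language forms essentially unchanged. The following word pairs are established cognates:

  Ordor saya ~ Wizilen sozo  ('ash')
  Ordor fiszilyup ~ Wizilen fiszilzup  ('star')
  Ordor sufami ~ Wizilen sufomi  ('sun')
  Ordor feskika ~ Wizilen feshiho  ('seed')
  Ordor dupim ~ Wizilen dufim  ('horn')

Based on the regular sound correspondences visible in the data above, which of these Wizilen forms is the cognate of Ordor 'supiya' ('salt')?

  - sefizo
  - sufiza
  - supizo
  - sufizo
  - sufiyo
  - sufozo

sufizo

dupim ~ dufim — Ordor p corresponds to Wizilen f between vowels (before a front vowel).
saya ~ sozo — Ordor y corresponds to Wizilen z between vowels (before a back vowel).
saya ~ sozo, feskika ~ feshiho — Ordor a corresponds to Wizilen o word-finally.
Applying these to Ordor 'supiya':
  supiya → sufiya   (p→f between vowels (before a front vowel))
  sufiya → sufiza   (y→z between vowels (before a back vowel))
  sufiza → sufizo   (a→o word-finally)
So the Wizilen cognate is 'sufizo'.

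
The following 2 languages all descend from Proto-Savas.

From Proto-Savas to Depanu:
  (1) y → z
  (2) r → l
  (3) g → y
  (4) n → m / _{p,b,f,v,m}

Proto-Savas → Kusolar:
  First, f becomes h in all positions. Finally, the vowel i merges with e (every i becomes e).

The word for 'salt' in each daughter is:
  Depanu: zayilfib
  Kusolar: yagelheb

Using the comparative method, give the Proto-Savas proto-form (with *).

Position 3: Depanu has y, Kusolar has g. Kusolar preserves g here (none of its changes turn any other segment into g), so the proto-segment is *g.
Position 4: Depanu has i, Kusolar has e. Depanu preserves i here (none of its changes turn any other segment into i), so the proto-segment is *i.
Position 6: Depanu has f, Kusolar has h. Depanu preserves f here (none of its changes turn any other segment into f), so the proto-segment is *f.
Verify the candidate proto-form against each daughter:
Depanu: start from *yagilfib.
  rule 1 (unconditioned shift): yagilfib → zagilfib
  rule 2: no change — zagilfib
  rule 3 (unconditioned shift): zagilfib → zayilfib
  rule 4: no change — zayilfib
  ⇒ Depanu zayilfib
Kusolar: *yagilfib > yagilhib > yagelheb  (by unconditioned shift, vowel merger)
*yagilfib is the unique common source.

*yagilfib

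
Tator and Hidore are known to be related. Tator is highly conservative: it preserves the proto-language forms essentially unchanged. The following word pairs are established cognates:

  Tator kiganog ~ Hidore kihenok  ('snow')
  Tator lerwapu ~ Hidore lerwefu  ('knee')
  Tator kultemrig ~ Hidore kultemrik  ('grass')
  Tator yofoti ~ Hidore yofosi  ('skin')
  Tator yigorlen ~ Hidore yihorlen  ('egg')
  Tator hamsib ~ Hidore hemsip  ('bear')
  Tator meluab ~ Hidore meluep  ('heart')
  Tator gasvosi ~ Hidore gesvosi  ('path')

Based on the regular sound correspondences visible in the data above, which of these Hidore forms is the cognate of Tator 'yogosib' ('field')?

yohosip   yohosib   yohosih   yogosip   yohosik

yohosip

yigorlen ~ yihorlen — Tator g corresponds to Hidore h between vowels (before a back vowel).
hamsib ~ hemsip, meluab ~ meluep — Tator b corresponds to Hidore p word-finally.
Applying these to Tator 'yogosib':
  yogosib → yohosib   (g→h between vowels (before a back vowel))
  yohosib → yohosip   (b→p word-finally)
So the Hidore cognate is 'yohosip'.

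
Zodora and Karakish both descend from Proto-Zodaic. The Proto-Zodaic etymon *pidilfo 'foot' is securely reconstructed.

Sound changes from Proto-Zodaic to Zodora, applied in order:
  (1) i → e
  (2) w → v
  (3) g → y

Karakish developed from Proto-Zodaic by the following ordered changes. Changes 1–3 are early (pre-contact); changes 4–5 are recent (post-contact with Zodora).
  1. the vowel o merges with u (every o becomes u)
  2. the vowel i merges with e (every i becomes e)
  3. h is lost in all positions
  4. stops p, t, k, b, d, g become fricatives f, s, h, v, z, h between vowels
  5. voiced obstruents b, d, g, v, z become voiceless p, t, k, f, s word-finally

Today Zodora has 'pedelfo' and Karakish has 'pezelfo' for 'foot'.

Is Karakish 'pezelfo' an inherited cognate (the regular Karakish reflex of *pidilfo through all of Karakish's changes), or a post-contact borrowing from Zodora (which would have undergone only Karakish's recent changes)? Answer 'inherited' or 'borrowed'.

If inherited, *pidilfo would pass through all of Karakish's changes:
Karakish: *pidilfo > pidilfu > pedelfu > pezelfu  (by vowel merger, vowel merger, intervocalic lenition)
If borrowed from Zodora 'pedelfo' after the early changes, it would undergo only the recent ones:
  rule 4 (intervocalic lenition): pedelfo → pezelfo
  rule 5 (final devoicing): no change (pezelfo)
  ⇒ as a loan: pezelfo
Karakish 'pezelfo' matches the loan outcome 'pezelfo', not the inherited 'pezelfu' — it skipped the early Karakish changes, so it was borrowed from Zodora.

borrowed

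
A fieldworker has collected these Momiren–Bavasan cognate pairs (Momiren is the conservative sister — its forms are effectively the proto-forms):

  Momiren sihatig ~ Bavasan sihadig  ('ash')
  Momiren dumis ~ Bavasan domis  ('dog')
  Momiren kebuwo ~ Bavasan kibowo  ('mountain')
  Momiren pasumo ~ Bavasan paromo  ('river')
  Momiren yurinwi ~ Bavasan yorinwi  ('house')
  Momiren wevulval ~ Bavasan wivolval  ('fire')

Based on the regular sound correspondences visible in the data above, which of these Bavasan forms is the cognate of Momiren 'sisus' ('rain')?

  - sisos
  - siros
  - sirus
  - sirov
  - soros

pasumo ~ paromo — Momiren s corresponds to Bavasan r between vowels (before a back vowel).
kebuwo ~ kibowo, wevulval ~ wivolval — Momiren u corresponds to Bavasan o after a consonant, before a consonant other than r, m, n, p, b, f, v.
Applying these to Momiren 'sisus':
  sisus → sirus   (s→r between vowels (before a back vowel))
  sirus → siros   (u→o after a consonant, before a consonant other than r, m, n, p, b, f, v)
So the Bavasan cognate is 'siros'.

siros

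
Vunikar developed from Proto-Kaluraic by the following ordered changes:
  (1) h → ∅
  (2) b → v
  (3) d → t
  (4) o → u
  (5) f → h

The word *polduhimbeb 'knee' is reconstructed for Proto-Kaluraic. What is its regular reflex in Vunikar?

pultuimvev

Vunikar: start from *polduhimbeb.
  rule 1 (h-loss): polduhimbeb → polduimbeb
  rule 2 (unconditioned shift): polduimbeb → polduimvev
  rule 3 (unconditioned shift): polduimvev → poltuimvev
  rule 4 (vowel merger): poltuimvev → pultuimvev
  rule 5: no change — pultuimvev
  ⇒ Vunikar pultuimvev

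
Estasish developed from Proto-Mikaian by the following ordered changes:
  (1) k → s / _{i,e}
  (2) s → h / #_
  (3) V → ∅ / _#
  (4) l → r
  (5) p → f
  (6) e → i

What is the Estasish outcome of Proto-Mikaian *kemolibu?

himorib

Estasish: *kemolibu
  kemolibu → semolibu   [palatalisation]
  semolibu → hemolibu   [debuccalisation]
  hemolibu → hemolib   [apocope]
  hemolib → hemorib   [unconditioned shift]
  hemorib (rule 5 does not apply)
  hemorib → himorib   [vowel merger]
  giving Estasish himorib.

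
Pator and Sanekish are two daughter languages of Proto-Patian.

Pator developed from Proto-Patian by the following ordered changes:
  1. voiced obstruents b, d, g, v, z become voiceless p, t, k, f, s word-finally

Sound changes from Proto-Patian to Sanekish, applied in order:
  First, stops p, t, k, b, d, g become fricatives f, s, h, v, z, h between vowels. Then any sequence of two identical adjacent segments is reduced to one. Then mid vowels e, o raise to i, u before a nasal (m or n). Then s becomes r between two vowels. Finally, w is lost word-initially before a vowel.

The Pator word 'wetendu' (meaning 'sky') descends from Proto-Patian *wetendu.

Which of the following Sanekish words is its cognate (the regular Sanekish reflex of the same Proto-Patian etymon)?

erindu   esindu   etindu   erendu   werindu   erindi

Sanekish: *wetendu
  wetendu → wesendu   [intervocalic lenition]
  wesendu (rule 2 does not apply)
  wesendu → wesindu   [pre-nasal raising]
  wesindu → werindu   [rhotacism]
  werindu → erindu   [glide loss]
  giving Sanekish erindu.
The other candidates each miss or misapply at least one Sanekish change.

erindu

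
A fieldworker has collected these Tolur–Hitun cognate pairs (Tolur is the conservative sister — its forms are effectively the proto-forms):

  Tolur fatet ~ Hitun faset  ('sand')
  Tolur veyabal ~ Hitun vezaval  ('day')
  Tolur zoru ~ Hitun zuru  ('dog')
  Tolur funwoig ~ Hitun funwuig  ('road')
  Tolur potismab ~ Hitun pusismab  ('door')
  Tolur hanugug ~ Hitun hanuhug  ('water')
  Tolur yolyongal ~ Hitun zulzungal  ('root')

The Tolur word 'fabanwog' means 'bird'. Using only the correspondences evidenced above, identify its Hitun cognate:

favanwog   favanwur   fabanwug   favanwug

favanwug

veyabal ~ vezaval — Tolur b corresponds to Hitun v between vowels (before a back vowel).
potismab ~ pusismab, yolyongal ~ zulzungal — Tolur o corresponds to Hitun u after a consonant, before a consonant other than r, m, n, p, b, f, v.
Applying these to Tolur 'fabanwog':
  fabanwog → favanwog   (b→v between vowels (before a back vowel))
  favanwog → favanwug   (o→u after a consonant, before a consonant other than r, m, n, p, b, f, v)
So the Hitun cognate is 'favanwug'.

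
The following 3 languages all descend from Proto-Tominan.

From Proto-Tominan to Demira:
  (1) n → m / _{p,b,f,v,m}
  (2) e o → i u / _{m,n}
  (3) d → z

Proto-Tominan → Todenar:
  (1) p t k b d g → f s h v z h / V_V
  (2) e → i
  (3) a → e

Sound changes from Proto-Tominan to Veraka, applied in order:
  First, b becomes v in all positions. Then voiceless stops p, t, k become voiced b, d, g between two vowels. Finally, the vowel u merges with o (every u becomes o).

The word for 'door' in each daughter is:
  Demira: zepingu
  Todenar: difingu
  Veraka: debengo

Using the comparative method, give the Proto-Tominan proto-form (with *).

Position 2: Demira has e, Todenar has i, Veraka has e. Demira preserves e here (none of its changes turn any other segment into e), so the proto-segment is *e.
Position 1: Demira has z, Todenar has d, Veraka has d. Todenar preserves d here (none of its changes turn any other segment into d), so the proto-segment is *d.
Position 4: Demira has i, Todenar has i, Veraka has e. Veraka preserves e here (none of its changes turn any other segment into e), so the proto-segment is *e.
This points to *depengu. Verify forward in each daughter:
Demira: *depengu
  depengu (rule 1 does not apply)
  depengu → depingu   [pre-nasal raising]
  depingu → zepingu   [unconditioned shift]
  giving Demira zepingu.
Todenar: start from *depengu.
  rule 1 (intervocalic lenition): depengu → defengu
  rule 2 (vowel merger): defengu → difingu
  rule 3: no change — difingu
  ⇒ Todenar difingu
Veraka: start from *depengu.
  rule 1: no change — depengu
  rule 2 (intervocalic voicing): depengu → debengu
  rule 3 (vowel merger): debengu → debengo
  ⇒ Veraka debengo
No other proto-form is consistent with every reflex, so the reconstruction is *depengu.

*depengu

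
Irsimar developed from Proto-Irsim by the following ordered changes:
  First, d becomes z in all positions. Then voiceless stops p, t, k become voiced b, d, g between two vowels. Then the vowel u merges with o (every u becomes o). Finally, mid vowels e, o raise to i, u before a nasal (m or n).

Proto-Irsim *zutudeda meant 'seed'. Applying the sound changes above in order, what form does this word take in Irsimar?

Irsimar: *zutudeda
  zutudeda → zutuzeza   [unconditioned shift]
  zutuzeza → zuduzeza   [intervocalic voicing]
  zuduzeza → zodozeza   [vowel merger]
  zodozeza (rule 4 does not apply)
  giving Irsimar zodozeza.

zodozeza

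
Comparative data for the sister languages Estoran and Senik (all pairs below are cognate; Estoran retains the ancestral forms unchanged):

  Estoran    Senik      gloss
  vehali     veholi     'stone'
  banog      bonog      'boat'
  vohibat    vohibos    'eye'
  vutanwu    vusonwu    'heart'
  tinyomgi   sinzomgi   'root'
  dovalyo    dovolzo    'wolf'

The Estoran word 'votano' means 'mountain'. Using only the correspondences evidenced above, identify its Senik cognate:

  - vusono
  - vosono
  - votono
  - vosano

vosono

vutanwu ~ vusonwu — Estoran t corresponds to Senik s between vowels (before a back vowel).
banog ~ bonog, vutanwu ~ vusonwu — Estoran a corresponds to Senik o after a consonant, before a nasal.
Applying these to Estoran 'votano':
  votano → vosano   (t→s between vowels (before a back vowel))
  vosano → vosono   (a→o after a consonant, before a nasal)
So the Senik cognate is 'vosono'.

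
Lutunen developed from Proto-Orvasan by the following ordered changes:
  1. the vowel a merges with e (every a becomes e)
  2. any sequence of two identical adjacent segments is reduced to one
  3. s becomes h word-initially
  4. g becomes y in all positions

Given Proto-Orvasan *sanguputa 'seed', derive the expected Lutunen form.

henyupute

Lutunen: start from *sanguputa.
  rule 1 (vowel merger): sanguputa → sengupute
  rule 2: no change — sengupute
  rule 3 (debuccalisation): sengupute → hengupute
  rule 4 (unconditioned shift): hengupute → henyupute
  ⇒ Lutunen henyupute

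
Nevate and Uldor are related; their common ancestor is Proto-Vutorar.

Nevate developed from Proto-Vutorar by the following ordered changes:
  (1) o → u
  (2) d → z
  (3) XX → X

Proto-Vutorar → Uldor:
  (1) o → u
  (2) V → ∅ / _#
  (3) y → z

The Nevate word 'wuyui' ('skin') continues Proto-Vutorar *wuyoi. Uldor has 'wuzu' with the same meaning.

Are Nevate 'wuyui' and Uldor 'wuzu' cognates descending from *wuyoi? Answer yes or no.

yes

Derive the expected Uldor reflex of *wuyoi:
Uldor: *wuyoi
  wuyoi → wuyui   [vowel merger]
  wuyui → wuyu   [apocope]
  wuyu → wuzu   [unconditioned shift]
  giving Uldor wuzu.
Uldor 'wuzu' matches the regular reflex exactly, so the pair is cognate.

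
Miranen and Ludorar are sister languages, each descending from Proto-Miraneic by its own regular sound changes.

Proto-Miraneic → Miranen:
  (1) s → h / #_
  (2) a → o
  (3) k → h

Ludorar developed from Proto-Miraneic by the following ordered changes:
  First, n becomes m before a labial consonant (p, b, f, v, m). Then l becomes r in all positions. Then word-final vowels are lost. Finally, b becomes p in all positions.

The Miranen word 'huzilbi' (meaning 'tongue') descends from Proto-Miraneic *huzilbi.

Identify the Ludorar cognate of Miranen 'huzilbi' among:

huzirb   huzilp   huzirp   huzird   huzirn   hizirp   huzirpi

Ludorar: start from *huzilbi.
  rule 1: no change — huzilbi
  rule 2 (unconditioned shift): huzilbi → huzirbi
  rule 3 (apocope): huzirbi → huzirb
  rule 4 (unconditioned shift): huzirb → huzirp
  ⇒ Ludorar huzirp
The other candidates each miss or misapply at least one Ludorar change.

huzirp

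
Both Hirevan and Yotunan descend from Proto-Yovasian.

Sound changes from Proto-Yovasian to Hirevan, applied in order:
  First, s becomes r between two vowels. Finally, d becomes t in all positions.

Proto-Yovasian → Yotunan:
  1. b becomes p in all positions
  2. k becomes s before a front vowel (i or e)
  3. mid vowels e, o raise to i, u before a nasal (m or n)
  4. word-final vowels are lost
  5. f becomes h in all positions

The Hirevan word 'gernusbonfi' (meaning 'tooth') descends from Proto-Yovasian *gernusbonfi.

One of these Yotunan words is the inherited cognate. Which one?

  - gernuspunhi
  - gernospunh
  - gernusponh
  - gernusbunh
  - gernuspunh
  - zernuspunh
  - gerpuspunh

gernuspunh

Yotunan: *gernusbonfi > gernusponfi > gernuspunfi > gernuspunf > gernuspunh  (by unconditioned shift, pre-nasal raising, apocope, unconditioned shift)
Among the options, 'gernuspunh' alone shows every Yotunan change applied in order.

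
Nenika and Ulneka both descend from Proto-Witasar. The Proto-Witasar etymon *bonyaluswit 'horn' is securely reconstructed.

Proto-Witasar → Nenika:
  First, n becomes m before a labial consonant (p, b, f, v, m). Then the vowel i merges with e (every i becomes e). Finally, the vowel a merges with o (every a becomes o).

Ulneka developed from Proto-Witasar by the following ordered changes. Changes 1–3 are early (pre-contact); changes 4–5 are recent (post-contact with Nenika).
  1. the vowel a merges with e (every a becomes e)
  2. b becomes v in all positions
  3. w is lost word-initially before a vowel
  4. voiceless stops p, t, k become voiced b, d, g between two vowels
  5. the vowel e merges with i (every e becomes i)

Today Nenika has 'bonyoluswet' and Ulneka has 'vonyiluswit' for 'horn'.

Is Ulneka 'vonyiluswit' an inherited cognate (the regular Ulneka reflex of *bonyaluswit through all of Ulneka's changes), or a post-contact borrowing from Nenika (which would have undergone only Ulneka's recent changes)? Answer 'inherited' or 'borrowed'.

inherited

If inherited, *bonyaluswit would pass through all of Ulneka's changes:
Ulneka: start from *bonyaluswit.
  rule 1 (vowel merger): bonyaluswit → bonyeluswit
  rule 2 (unconditioned shift): bonyeluswit → vonyeluswit
  rule 3: no change — vonyeluswit
  rule 4: no change — vonyeluswit
  rule 5 (vowel merger): vonyeluswit → vonyiluswit
  ⇒ Ulneka vonyiluswit
If borrowed from Nenika 'bonyoluswet' after the early changes, it would undergo only the recent ones:
  rule 4 (intervocalic voicing): no change (bonyoluswet)
  rule 5 (vowel merger): bonyoluswet → bonyoluswit
  ⇒ as a loan: bonyoluswit
Ulneka 'vonyiluswit' matches the inherited outcome exactly, so it is an inherited cognate, not a loan.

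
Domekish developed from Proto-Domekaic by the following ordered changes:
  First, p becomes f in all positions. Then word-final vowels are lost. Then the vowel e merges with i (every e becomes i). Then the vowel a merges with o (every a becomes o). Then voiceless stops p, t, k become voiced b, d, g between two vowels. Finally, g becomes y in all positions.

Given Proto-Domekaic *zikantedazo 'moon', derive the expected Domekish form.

Domekish: start from *zikantedazo.
  rule 1: no change — zikantedazo
  rule 2 (apocope): zikantedazo → zikantedaz
  rule 3 (vowel merger): zikantedaz → zikantidaz
  rule 4 (vowel merger): zikantidaz → zikontidoz
  rule 5 (intervocalic voicing): zikontidoz → zigontidoz
  rule 6 (unconditioned shift): zigontidoz → ziyontidoz
  ⇒ Domekish ziyontidoz

ziyontidoz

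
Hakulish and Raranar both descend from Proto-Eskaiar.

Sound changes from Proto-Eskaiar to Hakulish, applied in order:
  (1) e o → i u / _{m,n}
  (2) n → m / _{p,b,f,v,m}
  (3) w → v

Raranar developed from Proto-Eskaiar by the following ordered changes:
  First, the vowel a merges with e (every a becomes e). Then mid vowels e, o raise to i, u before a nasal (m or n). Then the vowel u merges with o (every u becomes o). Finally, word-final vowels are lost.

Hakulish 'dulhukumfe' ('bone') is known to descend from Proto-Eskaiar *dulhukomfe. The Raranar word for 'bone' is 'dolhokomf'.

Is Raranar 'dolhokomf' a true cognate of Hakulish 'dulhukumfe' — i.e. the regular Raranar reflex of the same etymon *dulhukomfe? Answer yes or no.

yes

Derive the expected Raranar reflex of *dulhukomfe:
Raranar: *dulhukomfe > dulhukumfe > dolhokomfe > dolhokomf  (by pre-nasal raising, vowel merger, apocope)
Raranar 'dolhokomf' matches the regular reflex exactly, so the pair is cognate.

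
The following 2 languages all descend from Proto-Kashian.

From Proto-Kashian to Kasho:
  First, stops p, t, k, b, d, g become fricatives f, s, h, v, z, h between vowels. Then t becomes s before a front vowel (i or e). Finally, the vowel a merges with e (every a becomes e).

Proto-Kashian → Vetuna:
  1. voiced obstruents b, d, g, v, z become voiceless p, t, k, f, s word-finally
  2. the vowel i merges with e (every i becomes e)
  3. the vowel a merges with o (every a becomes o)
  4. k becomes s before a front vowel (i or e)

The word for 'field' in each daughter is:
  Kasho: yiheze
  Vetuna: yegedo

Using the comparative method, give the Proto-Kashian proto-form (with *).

*yigeda

Position 2: Kasho has i, Vetuna has e. Kasho preserves i here (none of its changes turn any other segment into i), so the proto-segment is *i.
Position 3: Kasho has h, Vetuna has g. Vetuna preserves g here (none of its changes turn any other segment into g), so the proto-segment is *g.
This points to *yigeda. Verify forward in each daughter:
Kasho: *yigeda
  yigeda → yiheza   [intervocalic lenition]
  yiheza (rule 2 does not apply)
  yiheza → yiheze   [vowel merger]
  giving Kasho yiheze.
Vetuna: *yigeda > yegeda > yegedo  (by vowel merger, vowel merger)
*yigeda is the unique common source.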